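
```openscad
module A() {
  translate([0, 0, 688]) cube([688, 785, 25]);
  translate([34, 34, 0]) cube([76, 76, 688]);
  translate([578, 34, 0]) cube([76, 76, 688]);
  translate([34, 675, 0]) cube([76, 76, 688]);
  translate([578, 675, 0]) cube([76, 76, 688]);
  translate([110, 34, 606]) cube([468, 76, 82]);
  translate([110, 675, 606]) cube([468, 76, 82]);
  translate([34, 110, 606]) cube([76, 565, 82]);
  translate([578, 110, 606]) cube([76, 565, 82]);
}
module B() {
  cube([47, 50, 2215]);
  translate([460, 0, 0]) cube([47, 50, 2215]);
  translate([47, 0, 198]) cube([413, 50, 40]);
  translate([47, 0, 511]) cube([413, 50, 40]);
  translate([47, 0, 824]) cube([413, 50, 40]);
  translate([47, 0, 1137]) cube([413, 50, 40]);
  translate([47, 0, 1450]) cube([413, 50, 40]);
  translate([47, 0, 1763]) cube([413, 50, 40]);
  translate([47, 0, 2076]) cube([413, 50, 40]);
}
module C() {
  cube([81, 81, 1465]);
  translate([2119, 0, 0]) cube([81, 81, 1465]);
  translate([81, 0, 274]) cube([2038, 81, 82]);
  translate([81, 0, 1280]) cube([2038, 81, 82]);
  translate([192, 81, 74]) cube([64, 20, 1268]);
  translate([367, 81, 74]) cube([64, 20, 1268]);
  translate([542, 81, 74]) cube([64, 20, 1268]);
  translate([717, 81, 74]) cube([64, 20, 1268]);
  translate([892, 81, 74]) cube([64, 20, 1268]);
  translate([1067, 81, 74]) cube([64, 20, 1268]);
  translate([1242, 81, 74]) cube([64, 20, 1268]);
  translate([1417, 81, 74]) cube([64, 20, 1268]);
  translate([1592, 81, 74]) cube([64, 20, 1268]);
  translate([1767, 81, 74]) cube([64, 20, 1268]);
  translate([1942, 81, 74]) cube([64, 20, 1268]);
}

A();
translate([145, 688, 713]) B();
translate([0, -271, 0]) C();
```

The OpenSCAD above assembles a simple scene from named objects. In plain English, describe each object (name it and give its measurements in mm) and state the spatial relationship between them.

A is a rectangular dining table. The top is 688×785×25 mm with its upper surface at z = 713 mm. It stands on four 76×76 mm square legs, each inset 34 mm from the nearest pair of top edges, running from the floor to the underside of the top. Four apron rails, 76 mm thick and 82 mm tall, run between adjacent legs with their top edges flush with the underside of the top and their outer faces flush with the legs' outer faces.

B is a straight ladder. Two 47×50 mm vertical rails, 2215 mm tall, stand 507 mm apart (outside-to-outside) with their front faces coplanar on the −y side. 7 rungs, each 50 mm deep and 40 mm tall, span between the inner faces of the rails, front faces flush with the rails. The lowest rung's underside is at z = 198 mm and rungs are spaced 313 mm apart (underside to underside).

C is a fence section. Two 81×81 mm posts, 1465 mm tall, stand on the floor with a clear span of 2038 mm between their inner faces. Two horizontal rails of 81×82 mm section span the gap between the posts with their undersides at z = 274 mm and z = 1280 mm, flush with the posts' −y face. 11 pickets, each 64 mm wide, 20 mm thick and 1268 mm tall, are fixed to the +y face of the rails with their bottoms at z = 74 mm, evenly spaced across the span with equal gaps (rounded down to the nearest mm) at the −x end and between each pair — any rounding remainder accumulates at the +x end.

The ladder is on top of the table. The fence section is on the floor beside the table on its −y side.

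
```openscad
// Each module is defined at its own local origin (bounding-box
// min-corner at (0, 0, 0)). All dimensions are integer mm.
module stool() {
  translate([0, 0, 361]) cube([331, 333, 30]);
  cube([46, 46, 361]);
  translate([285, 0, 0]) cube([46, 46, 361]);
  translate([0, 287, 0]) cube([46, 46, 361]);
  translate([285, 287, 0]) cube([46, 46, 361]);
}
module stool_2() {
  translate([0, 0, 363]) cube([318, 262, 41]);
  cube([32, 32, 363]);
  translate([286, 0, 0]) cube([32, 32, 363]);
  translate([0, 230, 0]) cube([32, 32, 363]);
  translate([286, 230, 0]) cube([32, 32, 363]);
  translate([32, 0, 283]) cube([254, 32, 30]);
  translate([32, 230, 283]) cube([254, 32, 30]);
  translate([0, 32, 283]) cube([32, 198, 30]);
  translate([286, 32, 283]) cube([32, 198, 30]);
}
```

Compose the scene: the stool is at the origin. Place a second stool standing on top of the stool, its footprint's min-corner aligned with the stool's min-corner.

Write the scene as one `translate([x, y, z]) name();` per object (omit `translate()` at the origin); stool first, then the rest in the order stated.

stool();
translate([0, 0, 391]) stool_2();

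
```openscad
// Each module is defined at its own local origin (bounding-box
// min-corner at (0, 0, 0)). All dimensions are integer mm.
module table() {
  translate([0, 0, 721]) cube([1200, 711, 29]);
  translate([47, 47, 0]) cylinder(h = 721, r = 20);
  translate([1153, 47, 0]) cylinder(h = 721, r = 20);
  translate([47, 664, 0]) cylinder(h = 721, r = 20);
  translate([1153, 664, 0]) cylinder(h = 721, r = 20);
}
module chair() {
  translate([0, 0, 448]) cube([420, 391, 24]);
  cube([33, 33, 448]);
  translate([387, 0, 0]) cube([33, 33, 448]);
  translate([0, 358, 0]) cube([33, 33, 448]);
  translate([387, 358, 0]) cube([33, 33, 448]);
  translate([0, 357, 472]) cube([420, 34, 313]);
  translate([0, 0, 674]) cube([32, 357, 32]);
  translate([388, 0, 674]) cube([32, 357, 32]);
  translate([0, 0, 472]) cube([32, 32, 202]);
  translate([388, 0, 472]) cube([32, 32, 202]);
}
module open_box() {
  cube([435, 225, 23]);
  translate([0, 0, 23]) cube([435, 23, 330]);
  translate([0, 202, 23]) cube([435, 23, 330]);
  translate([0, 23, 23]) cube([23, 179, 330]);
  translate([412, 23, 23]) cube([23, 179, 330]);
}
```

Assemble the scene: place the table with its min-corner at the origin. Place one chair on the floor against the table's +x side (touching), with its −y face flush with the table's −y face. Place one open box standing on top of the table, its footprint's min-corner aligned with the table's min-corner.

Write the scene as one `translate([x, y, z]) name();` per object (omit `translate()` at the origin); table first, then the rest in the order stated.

table();
translate([1200, 0, 0]) chair();
translate([0, 0, 750]) open_box();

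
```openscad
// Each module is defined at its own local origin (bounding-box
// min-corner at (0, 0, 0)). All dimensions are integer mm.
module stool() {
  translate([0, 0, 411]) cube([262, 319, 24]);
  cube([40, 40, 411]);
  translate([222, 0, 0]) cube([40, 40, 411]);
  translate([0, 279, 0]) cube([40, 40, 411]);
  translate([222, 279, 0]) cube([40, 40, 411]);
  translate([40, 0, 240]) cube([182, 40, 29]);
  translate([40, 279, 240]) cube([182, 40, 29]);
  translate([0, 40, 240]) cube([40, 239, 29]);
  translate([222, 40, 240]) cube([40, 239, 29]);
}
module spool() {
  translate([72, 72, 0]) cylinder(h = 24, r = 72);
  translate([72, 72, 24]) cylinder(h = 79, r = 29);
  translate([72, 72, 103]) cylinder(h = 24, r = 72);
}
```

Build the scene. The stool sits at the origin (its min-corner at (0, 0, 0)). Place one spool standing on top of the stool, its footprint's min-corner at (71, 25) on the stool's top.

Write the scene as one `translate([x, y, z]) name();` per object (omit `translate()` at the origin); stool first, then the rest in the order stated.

stool();
translate([71, 25, 435]) spool();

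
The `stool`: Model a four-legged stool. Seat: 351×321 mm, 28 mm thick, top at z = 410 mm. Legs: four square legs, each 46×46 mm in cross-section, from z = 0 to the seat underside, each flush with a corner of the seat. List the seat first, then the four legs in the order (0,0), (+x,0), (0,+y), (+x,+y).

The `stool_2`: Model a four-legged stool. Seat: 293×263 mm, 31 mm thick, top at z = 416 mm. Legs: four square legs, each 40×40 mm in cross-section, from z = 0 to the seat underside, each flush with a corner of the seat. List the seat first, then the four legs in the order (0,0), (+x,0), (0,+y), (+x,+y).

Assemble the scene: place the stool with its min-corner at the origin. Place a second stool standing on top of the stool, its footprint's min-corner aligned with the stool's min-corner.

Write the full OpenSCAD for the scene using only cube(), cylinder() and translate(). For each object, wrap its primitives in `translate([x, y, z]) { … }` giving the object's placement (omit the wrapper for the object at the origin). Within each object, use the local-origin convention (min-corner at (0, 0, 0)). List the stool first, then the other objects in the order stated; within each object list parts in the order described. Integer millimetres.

translate([0, 0, 382]) cube([351, 321, 28]);
cube([46, 46, 382]);
translate([305, 0, 0]) cube([46, 46, 382]);
translate([0, 275, 0]) cube([46, 46, 382]);
translate([305, 275, 0]) cube([46, 46, 382]);
translate([0, 0, 410]) {
  translate([0, 0, 385]) cube([293, 263, 31]);
  cube([40, 40, 385]);
  translate([253, 0, 0]) cube([40, 40, 385]);
  translate([0, 223, 0]) cube([40, 40, 385]);
  translate([253, 223, 0]) cube([40, 40, 385]);
}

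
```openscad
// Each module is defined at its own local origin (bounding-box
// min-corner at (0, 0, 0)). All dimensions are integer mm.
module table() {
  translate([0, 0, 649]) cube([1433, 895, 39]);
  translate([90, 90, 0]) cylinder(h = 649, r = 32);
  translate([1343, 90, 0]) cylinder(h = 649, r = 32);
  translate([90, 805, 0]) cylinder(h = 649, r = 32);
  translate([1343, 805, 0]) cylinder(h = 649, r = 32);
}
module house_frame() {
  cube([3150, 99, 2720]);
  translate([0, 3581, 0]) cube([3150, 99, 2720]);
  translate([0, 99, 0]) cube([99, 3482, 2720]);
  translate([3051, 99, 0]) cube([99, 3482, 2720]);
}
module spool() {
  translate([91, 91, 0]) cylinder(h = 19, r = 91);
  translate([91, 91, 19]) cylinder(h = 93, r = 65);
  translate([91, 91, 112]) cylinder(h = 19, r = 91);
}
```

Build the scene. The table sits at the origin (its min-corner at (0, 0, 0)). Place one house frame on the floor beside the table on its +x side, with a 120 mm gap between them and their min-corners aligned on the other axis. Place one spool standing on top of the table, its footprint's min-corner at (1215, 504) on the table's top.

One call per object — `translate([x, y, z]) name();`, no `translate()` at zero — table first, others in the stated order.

table();
translate([1553, 0, 0]) house_frame();
translate([1215, 504, 688]) spool();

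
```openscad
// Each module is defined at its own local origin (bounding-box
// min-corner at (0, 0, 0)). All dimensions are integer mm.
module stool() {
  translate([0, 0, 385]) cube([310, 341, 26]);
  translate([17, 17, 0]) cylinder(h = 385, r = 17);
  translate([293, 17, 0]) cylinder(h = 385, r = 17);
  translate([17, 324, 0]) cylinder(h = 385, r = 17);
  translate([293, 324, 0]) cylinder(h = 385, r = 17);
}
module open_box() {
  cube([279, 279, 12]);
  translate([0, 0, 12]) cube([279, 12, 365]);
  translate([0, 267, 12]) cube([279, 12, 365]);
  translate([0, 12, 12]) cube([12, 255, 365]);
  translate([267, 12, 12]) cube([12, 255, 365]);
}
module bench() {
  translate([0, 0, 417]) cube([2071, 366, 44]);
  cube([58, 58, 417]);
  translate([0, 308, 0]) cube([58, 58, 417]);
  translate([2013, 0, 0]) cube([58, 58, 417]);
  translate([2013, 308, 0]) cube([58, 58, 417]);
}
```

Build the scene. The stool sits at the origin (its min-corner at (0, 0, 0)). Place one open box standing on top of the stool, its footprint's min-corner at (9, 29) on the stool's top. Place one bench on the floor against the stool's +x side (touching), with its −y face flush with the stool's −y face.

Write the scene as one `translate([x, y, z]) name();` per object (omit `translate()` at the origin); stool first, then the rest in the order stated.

stool();
translate([9, 29, 411]) open_box();
translate([310, 0, 0]) bench();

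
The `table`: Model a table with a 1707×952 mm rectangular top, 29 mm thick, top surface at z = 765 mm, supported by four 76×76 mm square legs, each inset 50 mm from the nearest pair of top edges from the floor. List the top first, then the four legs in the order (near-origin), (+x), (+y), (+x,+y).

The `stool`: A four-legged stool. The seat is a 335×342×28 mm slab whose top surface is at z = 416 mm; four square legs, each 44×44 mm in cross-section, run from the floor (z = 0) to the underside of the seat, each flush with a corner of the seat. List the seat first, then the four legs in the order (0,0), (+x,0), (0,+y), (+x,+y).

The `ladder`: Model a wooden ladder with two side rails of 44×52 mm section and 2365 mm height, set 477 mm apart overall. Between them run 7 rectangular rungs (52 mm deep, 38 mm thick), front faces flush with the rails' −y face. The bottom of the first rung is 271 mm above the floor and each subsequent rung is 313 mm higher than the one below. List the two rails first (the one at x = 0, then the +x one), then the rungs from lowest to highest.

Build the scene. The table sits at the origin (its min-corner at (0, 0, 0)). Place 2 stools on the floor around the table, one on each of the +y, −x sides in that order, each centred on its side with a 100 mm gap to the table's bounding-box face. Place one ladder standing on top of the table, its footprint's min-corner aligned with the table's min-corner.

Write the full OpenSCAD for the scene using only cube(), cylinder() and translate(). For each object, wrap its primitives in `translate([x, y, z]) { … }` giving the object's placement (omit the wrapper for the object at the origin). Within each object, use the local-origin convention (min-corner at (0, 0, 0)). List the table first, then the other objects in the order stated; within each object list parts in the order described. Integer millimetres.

translate([0, 0, 736]) cube([1707, 952, 29]);
translate([50, 50, 0]) cube([76, 76, 736]);
translate([1581, 50, 0]) cube([76, 76, 736]);
translate([50, 826, 0]) cube([76, 76, 736]);
translate([1581, 826, 0]) cube([76, 76, 736]);
translate([686, 1052, 0]) {
  translate([0, 0, 388]) cube([335, 342, 28]);
  cube([44, 44, 388]);
  translate([291, 0, 0]) cube([44, 44, 388]);
  translate([0, 298, 0]) cube([44, 44, 388]);
  translate([291, 298, 0]) cube([44, 44, 388]);
}
translate([-435, 305, 0]) {
  translate([0, 0, 388]) cube([335, 342, 28]);
  cube([44, 44, 388]);
  translate([291, 0, 0]) cube([44, 44, 388]);
  translate([0, 298, 0]) cube([44, 44, 388]);
  translate([291, 298, 0]) cube([44, 44, 388]);
}
translate([0, 0, 765]) {
  cube([44, 52, 2365]);
  translate([433, 0, 0]) cube([44, 52, 2365]);
  translate([44, 0, 271]) cube([389, 52, 38]);
  translate([44, 0, 584]) cube([389, 52, 38]);
  translate([44, 0, 897]) cube([389, 52, 38]);
  translate([44, 0, 1210]) cube([389, 52, 38]);
  translate([44, 0, 1523]) cube([389, 52, 38]);
  translate([44, 0, 1836]) cube([389, 52, 38]);
  translate([44, 0, 2149]) cube([389, 52, 38]);
}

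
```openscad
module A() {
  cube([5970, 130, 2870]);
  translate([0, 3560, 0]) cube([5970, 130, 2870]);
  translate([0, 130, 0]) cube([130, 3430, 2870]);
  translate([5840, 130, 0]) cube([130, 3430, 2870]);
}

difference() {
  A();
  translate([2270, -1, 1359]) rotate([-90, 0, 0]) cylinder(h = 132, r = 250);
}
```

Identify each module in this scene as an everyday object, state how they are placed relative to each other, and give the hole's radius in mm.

The subtracted cylinder has r = 250 mm.

A is a house frame. The house frame has a circular hole through its front wall. The hole's radius is 250 mm.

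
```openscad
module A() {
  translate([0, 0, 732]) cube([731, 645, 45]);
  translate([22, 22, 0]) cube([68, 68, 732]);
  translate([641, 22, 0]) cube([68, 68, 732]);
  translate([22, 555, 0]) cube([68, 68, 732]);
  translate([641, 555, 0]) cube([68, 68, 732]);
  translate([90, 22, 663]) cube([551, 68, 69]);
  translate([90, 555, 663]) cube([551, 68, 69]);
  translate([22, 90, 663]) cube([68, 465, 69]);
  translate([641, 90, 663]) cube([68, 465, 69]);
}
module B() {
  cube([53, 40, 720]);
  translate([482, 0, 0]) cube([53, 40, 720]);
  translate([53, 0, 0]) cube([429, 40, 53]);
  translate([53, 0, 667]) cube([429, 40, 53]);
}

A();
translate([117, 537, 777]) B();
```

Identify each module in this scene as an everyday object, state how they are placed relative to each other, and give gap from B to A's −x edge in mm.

The picture frame's min-x is at 117; the table's min-x is 0; gap = 117 mm.

A is a table. B is a picture frame. The picture frame is on top of the table. The gap from the picture frame to the table's −x edge is 117 mm.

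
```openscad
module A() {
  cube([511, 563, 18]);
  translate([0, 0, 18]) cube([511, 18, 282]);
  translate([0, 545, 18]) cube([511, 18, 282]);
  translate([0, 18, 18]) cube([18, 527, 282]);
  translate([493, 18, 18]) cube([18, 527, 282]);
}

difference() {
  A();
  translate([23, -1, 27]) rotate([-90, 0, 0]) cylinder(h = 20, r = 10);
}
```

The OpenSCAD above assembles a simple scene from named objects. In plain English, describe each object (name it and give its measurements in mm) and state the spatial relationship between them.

A is an open storage box with external size 511×563×300 mm and wall thickness 18 mm (the base is also 18 mm thick). The base covers the whole footprint; the four walls stand on the base, with the y-facing walls full-width and the x-facing walls fitting between their inner faces.

The open box has a circular hole of radius 10 mm through its front wall, centred at (x = 23, z = 27).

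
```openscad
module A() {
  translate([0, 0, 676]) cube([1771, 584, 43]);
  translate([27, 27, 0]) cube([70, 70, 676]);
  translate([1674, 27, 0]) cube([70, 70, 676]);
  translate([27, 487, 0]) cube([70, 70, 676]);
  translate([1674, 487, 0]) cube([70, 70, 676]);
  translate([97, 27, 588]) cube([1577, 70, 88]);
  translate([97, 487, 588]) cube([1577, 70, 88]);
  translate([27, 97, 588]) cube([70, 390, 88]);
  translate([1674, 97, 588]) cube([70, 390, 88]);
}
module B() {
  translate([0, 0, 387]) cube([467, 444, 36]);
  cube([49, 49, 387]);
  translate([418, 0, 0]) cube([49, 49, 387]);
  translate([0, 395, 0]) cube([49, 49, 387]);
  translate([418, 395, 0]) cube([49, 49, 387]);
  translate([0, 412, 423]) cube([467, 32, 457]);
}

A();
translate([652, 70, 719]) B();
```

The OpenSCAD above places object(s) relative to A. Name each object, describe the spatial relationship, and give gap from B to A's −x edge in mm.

A is a table. B is a chair. The chair is on top of the table, centred. The gap from the chair to the table's −x edge is 652 mm.

The chair's min-x is at 652; the table's min-x is 0; gap = 652 mm.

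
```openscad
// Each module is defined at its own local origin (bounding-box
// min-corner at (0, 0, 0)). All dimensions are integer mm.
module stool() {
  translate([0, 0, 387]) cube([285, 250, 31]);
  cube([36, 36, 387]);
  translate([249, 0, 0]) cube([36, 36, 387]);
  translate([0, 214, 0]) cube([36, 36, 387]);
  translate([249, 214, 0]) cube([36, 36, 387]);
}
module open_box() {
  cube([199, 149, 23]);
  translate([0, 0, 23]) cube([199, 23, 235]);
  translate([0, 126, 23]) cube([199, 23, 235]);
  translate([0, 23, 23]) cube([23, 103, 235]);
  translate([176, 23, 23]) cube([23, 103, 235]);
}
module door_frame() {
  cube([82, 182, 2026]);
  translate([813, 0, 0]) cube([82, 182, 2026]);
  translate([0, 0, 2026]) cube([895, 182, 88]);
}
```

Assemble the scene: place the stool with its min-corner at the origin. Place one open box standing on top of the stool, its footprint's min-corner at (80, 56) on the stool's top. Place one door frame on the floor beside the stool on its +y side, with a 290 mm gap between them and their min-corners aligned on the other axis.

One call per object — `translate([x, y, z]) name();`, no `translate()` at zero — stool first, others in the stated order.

stool();
translate([80, 56, 418]) open_box();
translate([0, 540, 0]) door_frame();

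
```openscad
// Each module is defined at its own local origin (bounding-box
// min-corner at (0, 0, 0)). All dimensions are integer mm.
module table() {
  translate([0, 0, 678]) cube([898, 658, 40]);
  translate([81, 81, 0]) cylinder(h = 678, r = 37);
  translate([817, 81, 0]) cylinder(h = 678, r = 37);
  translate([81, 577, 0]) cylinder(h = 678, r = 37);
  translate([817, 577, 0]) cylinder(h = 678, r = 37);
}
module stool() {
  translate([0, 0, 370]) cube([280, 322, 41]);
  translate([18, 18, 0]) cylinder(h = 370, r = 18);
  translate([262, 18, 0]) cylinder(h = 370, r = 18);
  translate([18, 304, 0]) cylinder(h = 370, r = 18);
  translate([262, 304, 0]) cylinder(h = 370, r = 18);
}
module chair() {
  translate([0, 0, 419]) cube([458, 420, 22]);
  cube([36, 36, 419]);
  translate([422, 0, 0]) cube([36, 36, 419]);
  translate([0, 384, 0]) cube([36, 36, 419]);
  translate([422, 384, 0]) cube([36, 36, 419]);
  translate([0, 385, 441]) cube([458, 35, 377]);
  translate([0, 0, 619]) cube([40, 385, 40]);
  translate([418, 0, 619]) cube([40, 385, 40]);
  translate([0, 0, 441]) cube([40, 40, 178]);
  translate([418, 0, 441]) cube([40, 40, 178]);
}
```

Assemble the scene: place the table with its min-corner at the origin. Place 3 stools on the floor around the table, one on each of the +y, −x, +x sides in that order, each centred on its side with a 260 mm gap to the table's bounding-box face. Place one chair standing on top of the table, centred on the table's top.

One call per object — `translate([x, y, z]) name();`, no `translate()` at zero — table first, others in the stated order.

table();
translate([309, 918, 0]) stool();
translate([-540, 168, 0]) stool();
translate([1158, 168, 0]) stool();
translate([220, 119, 718]) chair();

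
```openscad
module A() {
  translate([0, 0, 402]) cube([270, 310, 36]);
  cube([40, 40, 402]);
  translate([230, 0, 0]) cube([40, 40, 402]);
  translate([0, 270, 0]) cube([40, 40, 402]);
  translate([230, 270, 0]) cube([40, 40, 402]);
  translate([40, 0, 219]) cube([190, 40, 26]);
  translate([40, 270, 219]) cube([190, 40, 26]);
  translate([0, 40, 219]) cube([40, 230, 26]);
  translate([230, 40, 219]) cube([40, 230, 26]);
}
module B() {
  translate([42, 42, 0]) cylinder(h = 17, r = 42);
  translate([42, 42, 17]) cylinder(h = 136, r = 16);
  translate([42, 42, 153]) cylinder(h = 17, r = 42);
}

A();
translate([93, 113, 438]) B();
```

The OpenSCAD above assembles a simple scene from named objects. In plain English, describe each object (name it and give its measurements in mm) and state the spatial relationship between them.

A is a four-legged stool. The seat is a 270×310×36 mm slab whose top surface is at z = 438 mm; four square legs, each 40×40 mm in cross-section, run from the floor (z = 0) to the underside of the seat, each flush with a corner of the seat. Four stretchers, 40 mm wide and 26 mm tall, connect adjacent legs with their undersides at z = 219 mm, each running between the inner faces of the legs it joins and aligned with the legs' outer faces on the other axis.

B is a spool: two coaxial disc flanges of radius 42 mm and thickness 17 mm, joined by a core cylinder of radius 16 mm and height 136 mm. The lower flange rests on z = 0 and the three cylinders share a vertical axis.

The spool is on top of the stool, centred.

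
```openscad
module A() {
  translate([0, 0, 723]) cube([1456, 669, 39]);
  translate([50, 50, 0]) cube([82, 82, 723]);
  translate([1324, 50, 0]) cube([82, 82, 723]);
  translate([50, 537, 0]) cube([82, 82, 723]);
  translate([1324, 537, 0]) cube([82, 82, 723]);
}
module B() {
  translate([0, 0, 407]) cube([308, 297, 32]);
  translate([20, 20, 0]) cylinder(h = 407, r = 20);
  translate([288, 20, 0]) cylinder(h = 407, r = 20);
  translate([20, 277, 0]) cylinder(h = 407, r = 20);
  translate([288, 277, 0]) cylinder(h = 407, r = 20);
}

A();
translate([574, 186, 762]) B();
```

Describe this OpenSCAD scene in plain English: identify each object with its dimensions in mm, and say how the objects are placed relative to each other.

A is a rectangular dining table. The top is 1456×669×39 mm with its upper surface at z = 762 mm. It stands on four 82×82 mm square legs, each inset 50 mm from the nearest pair of top edges, running from the floor to the underside of the top.

B is a simple wooden stool: a rectangular seat 308 mm (x) by 297 mm (y), 32 mm thick, top face at z = 439 mm, on four round legs, each 40 mm in diameter. The legs rest on z = 0, each leg's axis is inset half a diameter from the nearest pair of seat edges (so the leg's bounding box is flush with the corner).

The stool is on top of the table, centred.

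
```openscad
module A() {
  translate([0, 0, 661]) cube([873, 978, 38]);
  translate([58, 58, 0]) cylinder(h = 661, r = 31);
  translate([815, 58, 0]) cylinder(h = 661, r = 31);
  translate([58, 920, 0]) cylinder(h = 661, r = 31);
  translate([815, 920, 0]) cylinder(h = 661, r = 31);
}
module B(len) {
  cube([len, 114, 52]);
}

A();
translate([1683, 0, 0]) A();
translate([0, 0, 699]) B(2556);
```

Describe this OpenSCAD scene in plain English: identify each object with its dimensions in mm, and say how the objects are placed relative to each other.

A is a table: top 873 mm (x) × 978 mm (y), 38 mm thick, upper face at z = 699 mm, on four round legs of 62 mm diameter, each leg's bounding box inset 27 mm from the nearest pair of top edges, running from z = 0 to the bottom of the top.

B is a rectangular beam 2556 mm long (x), 114 mm deep (y), 52 mm thick (z).

The beam spans the tops of two tables placed 810 mm apart, resting at z = 699 mm.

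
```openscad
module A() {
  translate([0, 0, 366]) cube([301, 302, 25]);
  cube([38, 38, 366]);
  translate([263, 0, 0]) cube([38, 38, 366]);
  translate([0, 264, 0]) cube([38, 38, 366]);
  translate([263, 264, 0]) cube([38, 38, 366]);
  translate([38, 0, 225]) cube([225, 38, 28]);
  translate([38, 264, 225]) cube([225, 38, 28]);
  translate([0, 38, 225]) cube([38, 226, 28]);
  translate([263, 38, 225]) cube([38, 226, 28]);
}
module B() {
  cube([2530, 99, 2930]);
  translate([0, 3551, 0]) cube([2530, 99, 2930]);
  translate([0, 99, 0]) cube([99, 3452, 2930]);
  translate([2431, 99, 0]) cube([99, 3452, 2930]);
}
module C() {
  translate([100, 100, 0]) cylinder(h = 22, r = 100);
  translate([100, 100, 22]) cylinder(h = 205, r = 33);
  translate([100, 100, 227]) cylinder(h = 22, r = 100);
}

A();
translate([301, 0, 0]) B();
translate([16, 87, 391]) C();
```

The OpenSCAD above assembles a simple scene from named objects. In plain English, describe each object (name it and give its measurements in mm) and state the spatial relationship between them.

A is a four-legged stool. The seat is a 301×302×25 mm slab whose top surface is at z = 391 mm; four square legs, each 38×38 mm in cross-section, run from the floor (z = 0) to the underside of the seat, each flush with a corner of the seat. Four stretchers, 38 mm wide and 28 mm tall, connect adjacent legs with their undersides at z = 225 mm, each running between the inner faces of the legs it joins and aligned with the legs' outer faces on the other axis.

B is a box-shaped house frame (walls only): outside footprint 2530×3650 mm, wall height 2930 mm, wall thickness 99 mm. The two y-facing walls run the full x-width; the two x-facing walls fit between the inner faces of the y-facing walls.

C is a spool: two coaxial disc flanges of radius 100 mm and thickness 22 mm, joined by a core cylinder of radius 33 mm and height 205 mm. The lower flange rests on z = 0 and the three cylinders share a vertical axis.

The house frame is against the stool's +x side, with their −y faces flush. The spool is on top of the stool.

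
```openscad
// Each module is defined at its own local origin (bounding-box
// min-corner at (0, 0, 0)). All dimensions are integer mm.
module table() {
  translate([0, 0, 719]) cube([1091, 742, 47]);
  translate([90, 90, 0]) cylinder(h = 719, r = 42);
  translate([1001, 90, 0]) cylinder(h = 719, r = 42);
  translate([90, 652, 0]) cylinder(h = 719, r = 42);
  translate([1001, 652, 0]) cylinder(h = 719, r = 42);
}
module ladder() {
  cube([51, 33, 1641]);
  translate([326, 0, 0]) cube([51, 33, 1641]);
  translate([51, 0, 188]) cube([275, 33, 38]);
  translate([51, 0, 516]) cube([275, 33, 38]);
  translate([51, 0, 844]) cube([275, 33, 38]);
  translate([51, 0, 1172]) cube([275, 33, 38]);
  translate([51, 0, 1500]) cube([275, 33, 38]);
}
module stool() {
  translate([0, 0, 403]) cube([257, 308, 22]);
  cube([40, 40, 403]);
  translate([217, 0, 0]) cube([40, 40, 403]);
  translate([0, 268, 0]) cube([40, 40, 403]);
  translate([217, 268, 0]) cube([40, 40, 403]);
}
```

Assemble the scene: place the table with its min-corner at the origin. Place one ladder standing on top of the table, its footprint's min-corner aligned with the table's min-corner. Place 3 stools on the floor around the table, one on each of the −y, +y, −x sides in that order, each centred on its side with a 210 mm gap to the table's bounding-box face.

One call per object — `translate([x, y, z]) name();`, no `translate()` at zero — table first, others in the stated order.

table();
translate([0, 0, 766]) ladder();
translate([417, -518, 0]) stool();
translate([417, 952, 0]) stool();
translate([-467, 217, 0]) stool();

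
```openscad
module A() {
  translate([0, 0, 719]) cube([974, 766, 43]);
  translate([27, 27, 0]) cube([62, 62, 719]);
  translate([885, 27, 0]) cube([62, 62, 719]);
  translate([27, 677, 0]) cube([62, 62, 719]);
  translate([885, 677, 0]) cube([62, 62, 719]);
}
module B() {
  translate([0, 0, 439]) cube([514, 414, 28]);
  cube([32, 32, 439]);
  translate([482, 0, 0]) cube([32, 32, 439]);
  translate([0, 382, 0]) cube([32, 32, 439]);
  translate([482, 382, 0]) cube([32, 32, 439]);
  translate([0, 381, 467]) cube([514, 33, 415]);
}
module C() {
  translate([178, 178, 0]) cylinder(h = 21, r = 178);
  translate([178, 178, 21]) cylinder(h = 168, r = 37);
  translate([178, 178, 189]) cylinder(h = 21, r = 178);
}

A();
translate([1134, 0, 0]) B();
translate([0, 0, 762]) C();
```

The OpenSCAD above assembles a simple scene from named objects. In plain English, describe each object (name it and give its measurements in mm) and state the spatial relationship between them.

A is a table with a 974×766 mm rectangular top, 43 mm thick, top surface at z = 762 mm, supported by four 62×62 mm square legs, each inset 27 mm from the nearest pair of top edges, running from the floor.

B is a chair. The seat is a 514×414×28 mm slab with its top at z = 467 mm, on four 32×32 mm corner legs (flush with the seat edges, standing on z = 0). A flat backrest 33 mm thick, 415 mm tall, spans the full seat width and rises from the seat top along its +y edge, rear face flush with the rear of the seat.

C is a spool: two coaxial disc flanges of radius 178 mm and thickness 21 mm, joined by a core cylinder of radius 37 mm and height 168 mm. The lower flange rests on z = 0 and the three cylinders share a vertical axis.

The chair is on the floor beside the table on its +x side. The spool is on top of the table.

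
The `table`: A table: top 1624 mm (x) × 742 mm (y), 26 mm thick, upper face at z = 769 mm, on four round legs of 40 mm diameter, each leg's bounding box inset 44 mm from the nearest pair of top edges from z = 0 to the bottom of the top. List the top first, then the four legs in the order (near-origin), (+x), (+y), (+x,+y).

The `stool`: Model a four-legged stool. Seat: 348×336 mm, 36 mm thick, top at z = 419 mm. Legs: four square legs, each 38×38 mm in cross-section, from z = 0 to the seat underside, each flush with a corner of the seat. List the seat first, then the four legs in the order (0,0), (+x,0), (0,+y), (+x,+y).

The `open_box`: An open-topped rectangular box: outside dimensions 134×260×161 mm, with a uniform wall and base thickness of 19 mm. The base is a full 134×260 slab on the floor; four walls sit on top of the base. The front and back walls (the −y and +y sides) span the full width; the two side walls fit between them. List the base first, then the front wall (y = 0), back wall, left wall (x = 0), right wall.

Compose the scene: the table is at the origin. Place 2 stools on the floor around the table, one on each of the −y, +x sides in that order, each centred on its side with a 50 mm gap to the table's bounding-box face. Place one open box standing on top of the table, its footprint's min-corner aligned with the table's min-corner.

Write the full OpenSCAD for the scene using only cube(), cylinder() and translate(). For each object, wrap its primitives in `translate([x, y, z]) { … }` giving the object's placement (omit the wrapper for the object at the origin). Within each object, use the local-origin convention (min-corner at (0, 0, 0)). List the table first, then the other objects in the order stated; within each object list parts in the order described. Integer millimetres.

translate([0, 0, 743]) cube([1624, 742, 26]);
translate([64, 64, 0]) cylinder(h = 743, r = 20);
translate([1560, 64, 0]) cylinder(h = 743, r = 20);
translate([64, 678, 0]) cylinder(h = 743, r = 20);
translate([1560, 678, 0]) cylinder(h = 743, r = 20);
translate([638, -386, 0]) {
  translate([0, 0, 383]) cube([348, 336, 36]);
  cube([38, 38, 383]);
  translate([310, 0, 0]) cube([38, 38, 383]);
  translate([0, 298, 0]) cube([38, 38, 383]);
  translate([310, 298, 0]) cube([38, 38, 383]);
}
translate([1674, 203, 0]) {
  translate([0, 0, 383]) cube([348, 336, 36]);
  cube([38, 38, 383]);
  translate([310, 0, 0]) cube([38, 38, 383]);
  translate([0, 298, 0]) cube([38, 38, 383]);
  translate([310, 298, 0]) cube([38, 38, 383]);
}
translate([0, 0, 769]) {
  cube([134, 260, 19]);
  translate([0, 0, 19]) cube([134, 19, 142]);
  translate([0, 241, 19]) cube([134, 19, 142]);
  translate([0, 19, 19]) cube([19, 222, 142]);
  translate([115, 19, 19]) cube([19, 222, 142]);
}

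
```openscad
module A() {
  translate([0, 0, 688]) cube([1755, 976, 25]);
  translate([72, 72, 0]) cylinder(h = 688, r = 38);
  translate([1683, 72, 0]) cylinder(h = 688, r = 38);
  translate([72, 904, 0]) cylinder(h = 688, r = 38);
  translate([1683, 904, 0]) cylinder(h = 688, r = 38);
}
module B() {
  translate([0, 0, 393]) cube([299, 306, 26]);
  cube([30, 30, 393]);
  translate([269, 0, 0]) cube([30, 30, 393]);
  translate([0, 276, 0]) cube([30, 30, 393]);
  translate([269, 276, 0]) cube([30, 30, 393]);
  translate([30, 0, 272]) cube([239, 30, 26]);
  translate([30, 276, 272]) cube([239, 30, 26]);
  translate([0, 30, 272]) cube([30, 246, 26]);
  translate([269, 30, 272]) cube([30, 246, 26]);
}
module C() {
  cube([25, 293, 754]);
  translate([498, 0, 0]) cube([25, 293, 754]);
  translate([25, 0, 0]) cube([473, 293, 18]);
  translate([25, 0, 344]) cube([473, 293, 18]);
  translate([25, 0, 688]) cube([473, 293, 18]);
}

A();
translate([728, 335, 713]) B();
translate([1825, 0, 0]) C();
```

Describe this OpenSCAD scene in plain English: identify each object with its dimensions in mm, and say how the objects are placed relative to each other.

A is a rectangular dining table. The top is 1755×976×25 mm with its upper surface at z = 713 mm. It stands on four round legs of 76 mm diameter, each leg's bounding box inset 34 mm from the nearest pair of top edges, running from the floor to the underside of the top.

B is a simple wooden stool: a rectangular seat 299 mm (x) by 306 mm (y), 26 mm thick, top face at z = 419 mm, on four square legs, each 30×30 mm in cross-section. The legs rest on z = 0, each flush with a corner of the seat. Four stretchers, 30 mm wide and 26 mm tall, connect adjacent legs with their undersides at z = 272 mm, each running between the inner faces of the legs it joins and aligned with the legs' outer faces on the other axis.

C is a bookshelf 523 mm wide overall, 293 mm deep and 754 mm tall. The two sides are 25 mm thick vertical panels. 3 horizontal shelves of 18 mm thickness span between the inner faces of the sides; the lowest shelf sits on the floor and shelves are stacked with a clear vertical gap of 326 mm between each pair.

The stool is on top of the table, centred. The bookshelf is on the floor beside the table on its +x side.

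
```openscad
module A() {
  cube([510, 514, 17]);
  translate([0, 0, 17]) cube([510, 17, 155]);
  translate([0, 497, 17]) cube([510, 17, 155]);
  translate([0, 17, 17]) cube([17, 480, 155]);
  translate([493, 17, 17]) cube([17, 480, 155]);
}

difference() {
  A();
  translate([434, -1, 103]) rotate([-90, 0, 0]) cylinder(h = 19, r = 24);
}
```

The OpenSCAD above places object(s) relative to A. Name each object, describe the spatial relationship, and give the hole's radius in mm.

A is an open box. The open box has a circular hole through its front wall. The hole's radius is 24 mm.

The subtracted cylinder has r = 24 mm.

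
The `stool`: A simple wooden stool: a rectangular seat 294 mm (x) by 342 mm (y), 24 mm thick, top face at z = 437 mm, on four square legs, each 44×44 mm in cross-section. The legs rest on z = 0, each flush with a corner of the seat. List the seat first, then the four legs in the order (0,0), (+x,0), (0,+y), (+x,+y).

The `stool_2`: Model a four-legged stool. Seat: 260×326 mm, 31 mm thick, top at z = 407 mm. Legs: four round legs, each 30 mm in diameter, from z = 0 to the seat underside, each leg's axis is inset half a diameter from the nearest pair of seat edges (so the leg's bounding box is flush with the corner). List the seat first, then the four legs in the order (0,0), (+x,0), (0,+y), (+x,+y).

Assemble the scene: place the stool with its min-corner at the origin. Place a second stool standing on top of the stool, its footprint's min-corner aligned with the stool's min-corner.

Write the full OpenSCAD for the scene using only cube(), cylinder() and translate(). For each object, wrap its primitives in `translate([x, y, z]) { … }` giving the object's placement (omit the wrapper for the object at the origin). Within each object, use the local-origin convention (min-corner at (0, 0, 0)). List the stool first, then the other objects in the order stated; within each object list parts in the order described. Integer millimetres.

translate([0, 0, 413]) cube([294, 342, 24]);
cube([44, 44, 413]);
translate([250, 0, 0]) cube([44, 44, 413]);
translate([0, 298, 0]) cube([44, 44, 413]);
translate([250, 298, 0]) cube([44, 44, 413]);
translate([0, 0, 437]) {
  translate([0, 0, 376]) cube([260, 326, 31]);
  translate([15, 15, 0]) cylinder(h = 376, r = 15);
  translate([245, 15, 0]) cylinder(h = 376, r = 15);
  translate([15, 311, 0]) cylinder(h = 376, r = 15);
  translate([245, 311, 0]) cylinder(h = 376, r = 15);
}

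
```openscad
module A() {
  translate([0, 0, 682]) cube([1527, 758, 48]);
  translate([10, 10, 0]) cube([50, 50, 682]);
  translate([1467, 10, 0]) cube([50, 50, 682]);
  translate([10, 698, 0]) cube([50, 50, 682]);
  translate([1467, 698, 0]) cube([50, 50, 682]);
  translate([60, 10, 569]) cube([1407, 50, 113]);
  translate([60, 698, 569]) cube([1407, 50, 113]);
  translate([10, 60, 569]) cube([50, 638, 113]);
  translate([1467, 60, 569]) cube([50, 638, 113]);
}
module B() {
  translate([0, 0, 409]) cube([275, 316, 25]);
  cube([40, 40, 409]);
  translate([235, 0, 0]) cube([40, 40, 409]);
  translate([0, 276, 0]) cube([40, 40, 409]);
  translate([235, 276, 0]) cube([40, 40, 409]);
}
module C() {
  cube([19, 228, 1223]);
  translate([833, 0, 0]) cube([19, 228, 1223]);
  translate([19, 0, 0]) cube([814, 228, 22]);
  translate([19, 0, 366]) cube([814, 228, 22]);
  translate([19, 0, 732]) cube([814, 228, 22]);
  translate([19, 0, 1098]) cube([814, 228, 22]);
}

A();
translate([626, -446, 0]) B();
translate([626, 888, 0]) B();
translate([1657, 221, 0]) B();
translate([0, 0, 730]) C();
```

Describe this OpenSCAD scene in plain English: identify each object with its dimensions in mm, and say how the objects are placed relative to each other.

A is a rectangular dining table. The top is 1527×758×48 mm with its upper surface at z = 730 mm. It stands on four 50×50 mm square legs, each inset 10 mm from the nearest pair of top edges, running from the floor to the underside of the top. Four apron rails, 50 mm thick and 113 mm tall, run between adjacent legs with their top edges flush with the underside of the top and their outer faces flush with the legs' outer faces.

B is a four-legged stool. The seat is 275×316 mm, 25 mm thick, top at z = 434 mm. It stands on four square legs, each 40×40 mm in cross-section, from z = 0 to the seat underside, each flush with a corner of the seat.

C is a bookshelf 852 mm wide overall, 228 mm deep and 1223 mm tall. The two sides are 19 mm thick vertical panels. 4 horizontal shelves of 22 mm thickness span between the inner faces of the sides; the lowest shelf sits on the floor and shelves are stacked with a clear vertical gap of 344 mm between each pair.

Three stools sit around the table at the −y, +y, +x sides. The bookshelf is on top of the table.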